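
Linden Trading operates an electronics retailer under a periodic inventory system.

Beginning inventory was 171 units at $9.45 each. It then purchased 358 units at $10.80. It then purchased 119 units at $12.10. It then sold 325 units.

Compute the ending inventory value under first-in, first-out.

Sale 1 (325) [FIFO — oldest first]: 171 @ $9.45 + 154 @ $10.80 = $3,279.15
Ending inventory: 204 @ $10.80 + 119 @ $12.10 = $3,643.10
Check: goods available $6,922.25 = COGS $3,279.15 + ending $3,643.10

Ending inventory = $3,643.10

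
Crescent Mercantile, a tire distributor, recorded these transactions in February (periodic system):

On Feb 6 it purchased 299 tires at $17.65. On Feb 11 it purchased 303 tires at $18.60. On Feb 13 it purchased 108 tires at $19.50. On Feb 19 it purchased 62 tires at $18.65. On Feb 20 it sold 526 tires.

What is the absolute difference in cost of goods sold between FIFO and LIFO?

FIFO COGS: 299 @ $17.65 + 227 @ $18.60 = $9,499.55
LIFO COGS: 62 @ $18.65 + 108 @ $19.50 + 303 @ $18.60 + 53 @ $17.65 = $9,833.55
Difference = |$9,499.55 − $9,833.55| = $334.00

$334.00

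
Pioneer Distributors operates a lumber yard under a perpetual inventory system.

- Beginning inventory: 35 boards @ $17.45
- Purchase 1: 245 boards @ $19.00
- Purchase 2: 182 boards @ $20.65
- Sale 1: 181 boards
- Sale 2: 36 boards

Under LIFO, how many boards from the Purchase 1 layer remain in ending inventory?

Sale 1 (181) [LIFO — newest first]: 181 @ $20.65 = $3,737.65
Sale 2 (36) [LIFO — newest first]: 1 @ $20.65 + 35 @ $19.00 = $685.65
Total COGS = $3,737.65 + $685.65 = $4,423.30
Ending inventory: 35 @ $17.45 + 210 @ $19.00 = $4,600.75

210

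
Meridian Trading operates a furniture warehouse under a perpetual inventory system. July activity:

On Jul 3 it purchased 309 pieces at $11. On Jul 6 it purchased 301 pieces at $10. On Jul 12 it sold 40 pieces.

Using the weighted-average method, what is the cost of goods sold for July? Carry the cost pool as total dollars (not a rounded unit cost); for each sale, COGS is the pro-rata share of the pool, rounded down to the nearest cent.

After Jul 3: 309 on hand, pool $3,399.00 (≈ $11.0000 each)
After Jul 6: 610 on hand, pool $6,409.00 (≈ $10.5066 each)
Jul 12, sell 40: 40/610 × $6,409.00 → $420.26
Ending inventory (cost pool remaining) = $5,988.74
Check: goods available $6,409.00 = COGS $420.26 + ending $5,988.74

COGS = $420.26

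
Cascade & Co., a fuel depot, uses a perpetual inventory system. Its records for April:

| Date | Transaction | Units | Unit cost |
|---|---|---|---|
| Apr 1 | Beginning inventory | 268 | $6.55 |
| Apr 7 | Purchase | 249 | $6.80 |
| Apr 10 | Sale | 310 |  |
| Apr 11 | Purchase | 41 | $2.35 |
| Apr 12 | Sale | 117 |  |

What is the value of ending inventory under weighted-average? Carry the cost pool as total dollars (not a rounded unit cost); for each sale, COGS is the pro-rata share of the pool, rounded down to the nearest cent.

Ending inventory = $780.26

After Apr 1: 268 on hand, pool $1,755.40 (≈ $6.5500 each)
After Apr 7: 517 on hand, pool $3,448.60 (≈ $6.6704 each)
Apr 10, sell 310: 310/517 × $3,448.60 → $2,067.82
After Apr 11: 248 on hand, pool $1,477.13 (≈ $5.9562 each)
Apr 12, sell 117: 117/248 × $1,477.13 → $696.87
Total COGS = $2,067.82 + $696.87 = $2,764.69
Ending inventory (cost pool remaining) = $780.26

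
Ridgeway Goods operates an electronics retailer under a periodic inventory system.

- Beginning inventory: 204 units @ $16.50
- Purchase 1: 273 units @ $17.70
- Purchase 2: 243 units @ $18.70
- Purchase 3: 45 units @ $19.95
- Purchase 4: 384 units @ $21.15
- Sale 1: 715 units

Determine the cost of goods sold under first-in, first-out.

Sale 1 (715) [FIFO — oldest first]: 204 @ $16.50 + 273 @ $17.70 + 238 @ $18.70 = $12,648.70
Ending inventory: 5 @ $18.70 + 45 @ $19.95 + 384 @ $21.15 = $9,112.85

COGS = $12,648.70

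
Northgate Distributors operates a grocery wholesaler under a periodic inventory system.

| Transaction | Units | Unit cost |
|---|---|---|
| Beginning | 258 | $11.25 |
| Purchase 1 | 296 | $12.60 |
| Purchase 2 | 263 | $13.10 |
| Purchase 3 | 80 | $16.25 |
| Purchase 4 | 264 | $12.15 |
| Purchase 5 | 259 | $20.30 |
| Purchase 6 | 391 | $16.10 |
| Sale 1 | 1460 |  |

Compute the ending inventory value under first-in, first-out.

Sale 1 (1460) [FIFO — oldest first]: 258 @ $11.25 + 296 @ $12.60 + 263 @ $13.10 + 80 @ $16.25 + 264 @ $12.15 + 259 @ $20.30 + 40 @ $16.10 = $20,486.70
Ending inventory: 351 @ $16.10 = $5,651.10
Check: goods available $26,137.80 = COGS $20,486.70 + ending $5,651.10

Ending inventory = $5,651.10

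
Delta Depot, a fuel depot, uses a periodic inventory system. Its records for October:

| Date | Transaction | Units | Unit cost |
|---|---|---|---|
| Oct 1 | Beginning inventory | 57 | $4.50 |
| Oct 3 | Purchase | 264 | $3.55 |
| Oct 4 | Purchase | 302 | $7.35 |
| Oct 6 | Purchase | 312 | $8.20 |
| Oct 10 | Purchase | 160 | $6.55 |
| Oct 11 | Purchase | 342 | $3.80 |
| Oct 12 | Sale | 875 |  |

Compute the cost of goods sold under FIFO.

COGS = $5,479.80

Oct 12, 875 sold [FIFO — oldest first]: 57 @ $4.50 + 264 @ $3.55 + 302 @ $7.35 + 252 @ $8.20 = $5,479.80
Ending inventory: 60 @ $8.20 + 160 @ $6.55 + 342 @ $3.80 = $2,839.60
Check: goods available $8,319.40 = COGS $5,479.80 + ending $2,839.60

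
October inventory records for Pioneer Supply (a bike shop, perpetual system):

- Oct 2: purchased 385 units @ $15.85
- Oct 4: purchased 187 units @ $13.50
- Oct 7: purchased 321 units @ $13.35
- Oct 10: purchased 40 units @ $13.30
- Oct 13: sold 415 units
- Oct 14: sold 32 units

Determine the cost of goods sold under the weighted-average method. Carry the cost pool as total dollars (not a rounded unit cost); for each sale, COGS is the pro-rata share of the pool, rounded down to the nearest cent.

COGS = $6,441.05

After Oct 2: 385 on hand, pool $6,102.25 (≈ $15.8500 each)
After Oct 4: 572 on hand, pool $8,626.75 (≈ $15.0817 each)
After Oct 7: 893 on hand, pool $12,912.10 (≈ $14.4592 each)
After Oct 10: 933 on hand, pool $13,444.10 (≈ $14.4095 each)
Oct 13, sell 415: 415/933 × $13,444.10 → $5,979.95
Oct 14, sell 32: 32/518 × $7,464.15 → $461.10
Total COGS = $5,979.95 + $461.10 = $6,441.05
Ending inventory (cost pool remaining) = $7,003.05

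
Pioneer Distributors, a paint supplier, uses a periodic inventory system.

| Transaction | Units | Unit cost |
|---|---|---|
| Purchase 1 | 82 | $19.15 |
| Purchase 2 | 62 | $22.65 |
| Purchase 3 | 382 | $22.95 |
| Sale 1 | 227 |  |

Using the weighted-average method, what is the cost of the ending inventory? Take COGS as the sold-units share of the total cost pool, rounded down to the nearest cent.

Ending inventory = $6,674.36

Sale 1, sell 227: 227/526 × $11,741.50 → $5,067.14
Ending inventory (cost pool remaining) = $6,674.36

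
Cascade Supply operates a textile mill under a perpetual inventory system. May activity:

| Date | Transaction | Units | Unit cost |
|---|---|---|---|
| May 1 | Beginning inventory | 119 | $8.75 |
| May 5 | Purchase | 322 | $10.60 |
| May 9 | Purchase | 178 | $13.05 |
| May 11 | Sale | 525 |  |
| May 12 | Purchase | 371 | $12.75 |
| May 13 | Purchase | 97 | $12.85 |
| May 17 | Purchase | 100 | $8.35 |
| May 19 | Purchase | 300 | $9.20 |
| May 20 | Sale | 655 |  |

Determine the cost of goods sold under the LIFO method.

May 11, 525 sold [LIFO — newest first]: 178 @ $13.05 + 322 @ $10.60 + 25 @ $8.75 = $5,954.85
May 20, 655 sold [LIFO — newest first]: 300 @ $9.20 + 100 @ $8.35 + 97 @ $12.85 + 158 @ $12.75 = $6,855.95
Total COGS = $5,954.85 + $6,855.95 = $12,810.80
Ending inventory: 94 @ $8.75 + 213 @ $12.75 = $3,538.25
Check: goods available $16,349.05 = COGS $12,810.80 + ending $3,538.25

COGS = $12,810.80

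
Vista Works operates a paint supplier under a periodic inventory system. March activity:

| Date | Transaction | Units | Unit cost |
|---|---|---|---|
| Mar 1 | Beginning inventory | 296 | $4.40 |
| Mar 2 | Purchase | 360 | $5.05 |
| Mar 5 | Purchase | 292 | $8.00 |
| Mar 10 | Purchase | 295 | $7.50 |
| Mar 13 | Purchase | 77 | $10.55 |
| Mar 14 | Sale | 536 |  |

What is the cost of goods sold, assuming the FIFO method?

COGS = $2,514.40

Mar 14, 536 sold [FIFO — oldest first]: 296 @ $4.40 + 240 @ $5.05 = $2,514.40
Ending inventory: 120 @ $5.05 + 292 @ $8.00 + 295 @ $7.50 + 77 @ $10.55 = $5,966.85
Check: goods available $8,481.25 = COGS $2,514.40 + ending $5,966.85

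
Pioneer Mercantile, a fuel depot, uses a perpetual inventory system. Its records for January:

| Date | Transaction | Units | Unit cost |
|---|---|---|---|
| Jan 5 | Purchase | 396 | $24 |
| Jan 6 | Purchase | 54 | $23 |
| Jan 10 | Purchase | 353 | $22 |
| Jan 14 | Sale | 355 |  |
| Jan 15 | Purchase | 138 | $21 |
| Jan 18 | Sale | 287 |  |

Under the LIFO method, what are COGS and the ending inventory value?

COGS = $14,234; ending inventory = $7,176

Jan 14, 355 sold [LIFO — newest first]: 353 @ $22 + 2 @ $23 = $7,812
Jan 18, 287 sold [LIFO — newest first]: 138 @ $21 + 52 @ $23 + 97 @ $24 = $6,422
Total COGS = $7,812 + $6,422 = $14,234
Ending inventory: 299 @ $24 = $7,176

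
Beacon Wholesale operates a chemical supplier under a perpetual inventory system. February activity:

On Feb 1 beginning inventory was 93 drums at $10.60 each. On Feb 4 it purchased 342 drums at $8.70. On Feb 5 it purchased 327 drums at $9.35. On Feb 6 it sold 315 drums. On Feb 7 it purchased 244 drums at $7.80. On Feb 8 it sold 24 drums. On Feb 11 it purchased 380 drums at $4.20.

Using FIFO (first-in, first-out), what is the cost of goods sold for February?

COGS = $3,126.00

Feb 6, 315 sold [FIFO — oldest first]: 93 @ $10.60 + 222 @ $8.70 = $2,917.20
Feb 8, 24 sold [FIFO — oldest first]: 24 @ $8.70 = $208.80
Total COGS = $2,917.20 + $208.80 = $3,126.00
Ending inventory: 96 @ $8.70 + 327 @ $9.35 + 244 @ $7.80 + 380 @ $4.20 = $7,391.85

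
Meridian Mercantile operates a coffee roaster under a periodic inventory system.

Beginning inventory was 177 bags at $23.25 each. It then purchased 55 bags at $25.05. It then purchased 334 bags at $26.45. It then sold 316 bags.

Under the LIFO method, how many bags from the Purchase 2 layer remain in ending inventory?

18

Sale 1 (316) [LIFO — newest first]: 316 @ $26.45 = $8,358.20
Ending inventory: 177 @ $23.25 + 55 @ $25.05 + 18 @ $26.45 = $5,969.10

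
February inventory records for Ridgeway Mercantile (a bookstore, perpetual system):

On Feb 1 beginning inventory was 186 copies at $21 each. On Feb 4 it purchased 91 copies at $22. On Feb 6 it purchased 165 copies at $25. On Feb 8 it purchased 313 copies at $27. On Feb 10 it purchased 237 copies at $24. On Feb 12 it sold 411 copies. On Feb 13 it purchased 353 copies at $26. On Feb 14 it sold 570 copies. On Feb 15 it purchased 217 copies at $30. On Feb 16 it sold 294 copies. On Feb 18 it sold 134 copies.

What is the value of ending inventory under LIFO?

Ending inventory = $3,213

Feb 12, 411 sold [LIFO — newest first]: 237 @ $24 + 174 @ $27 = $10,386
Feb 14, 570 sold [LIFO — newest first]: 353 @ $26 + 139 @ $27 + 78 @ $25 = $14,881
Feb 16, 294 sold [LIFO — newest first]: 217 @ $30 + 77 @ $25 = $8,435
Feb 18, 134 sold [LIFO — newest first]: 10 @ $25 + 91 @ $22 + 33 @ $21 = $2,945
Total COGS = $10,386 + $14,881 + $8,435 + $2,945 = $36,647
Ending inventory: 153 @ $21 = $3,213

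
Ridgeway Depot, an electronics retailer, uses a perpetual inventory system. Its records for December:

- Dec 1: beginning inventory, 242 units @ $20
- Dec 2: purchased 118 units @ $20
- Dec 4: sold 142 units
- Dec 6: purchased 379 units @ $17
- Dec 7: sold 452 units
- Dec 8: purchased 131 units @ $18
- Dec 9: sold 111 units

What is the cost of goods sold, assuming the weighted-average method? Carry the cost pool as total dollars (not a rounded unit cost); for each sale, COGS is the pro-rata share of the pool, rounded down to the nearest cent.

After Dec 1: 242 on hand, pool $4,840.00 (≈ $20.0000 each)
After Dec 2: 360 on hand, pool $7,200.00 (≈ $20.0000 each)
Dec 4, sell 142: 142/360 × $7,200.00 → $2,840.00
After Dec 6: 597 on hand, pool $10,803.00 (≈ $18.0955 each)
Dec 7, sell 452: 452/597 × $10,803.00 → $8,179.15
After Dec 8: 276 on hand, pool $4,981.85 (≈ $18.0502 each)
Dec 9, sell 111: 111/276 × $4,981.85 → $2,003.57
Total COGS = $2,840.00 + $8,179.15 + $2,003.57 = $13,022.72
Ending inventory (cost pool remaining) = $2,978.28

COGS = $13,022.72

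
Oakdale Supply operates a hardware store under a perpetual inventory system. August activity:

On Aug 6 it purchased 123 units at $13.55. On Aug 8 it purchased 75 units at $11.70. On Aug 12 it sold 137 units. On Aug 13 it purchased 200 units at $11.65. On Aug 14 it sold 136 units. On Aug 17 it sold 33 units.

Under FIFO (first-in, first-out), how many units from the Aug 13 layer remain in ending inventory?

92

Aug 12, 137 sold [FIFO — oldest first]: 123 @ $13.55 + 14 @ $11.70 = $1,830.45
Aug 14, 136 sold [FIFO — oldest first]: 61 @ $11.70 + 75 @ $11.65 = $1,587.45
Aug 17, 33 sold [FIFO — oldest first]: 33 @ $11.65 = $384.45
Total COGS = $1,830.45 + $1,587.45 + $384.45 = $3,802.35
Ending inventory: 92 @ $11.65 = $1,071.80
Check: goods available $4,874.15 = COGS $3,802.35 + ending $1,071.80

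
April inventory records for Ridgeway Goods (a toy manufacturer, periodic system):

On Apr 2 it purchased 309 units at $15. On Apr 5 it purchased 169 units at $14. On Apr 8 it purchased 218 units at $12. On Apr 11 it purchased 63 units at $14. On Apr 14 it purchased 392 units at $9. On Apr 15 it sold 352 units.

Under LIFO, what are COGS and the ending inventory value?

Apr 15, 352 sold [LIFO — newest first]: 352 @ $9 = $3,168
Ending inventory: 309 @ $15 + 169 @ $14 + 218 @ $12 + 63 @ $14 + 40 @ $9 = $10,859
Check: goods available $14,027 = COGS $3,168 + ending $10,859

COGS = $3,168; ending inventory = $10,859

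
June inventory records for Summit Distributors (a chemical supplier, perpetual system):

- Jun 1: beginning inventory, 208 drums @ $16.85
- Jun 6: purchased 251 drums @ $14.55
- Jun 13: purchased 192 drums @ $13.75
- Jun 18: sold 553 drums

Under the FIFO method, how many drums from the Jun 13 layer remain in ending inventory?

Jun 18, 553 sold [FIFO — oldest first]: 208 @ $16.85 + 251 @ $14.55 + 94 @ $13.75 = $8,449.35
Ending inventory: 98 @ $13.75 = $1,347.50
Check: goods available $9,796.85 = COGS $8,449.35 + ending $1,347.50

98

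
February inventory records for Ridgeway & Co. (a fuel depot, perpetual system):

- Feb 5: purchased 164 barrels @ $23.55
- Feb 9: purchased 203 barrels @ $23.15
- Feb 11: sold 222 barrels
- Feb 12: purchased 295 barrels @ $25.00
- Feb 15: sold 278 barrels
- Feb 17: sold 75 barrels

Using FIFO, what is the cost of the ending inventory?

Ending inventory = $2,175.00

Feb 11, 222 sold [FIFO — oldest first]: 164 @ $23.55 + 58 @ $23.15 = $5,204.90
Feb 15, 278 sold [FIFO — oldest first]: 145 @ $23.15 + 133 @ $25.00 = $6,681.75
Feb 17, 75 sold [FIFO — oldest first]: 75 @ $25.00 = $1,875.00
Total COGS = $5,204.90 + $6,681.75 + $1,875.00 = $13,761.65
Ending inventory: 87 @ $25.00 = $2,175.00
Check: goods available $15,936.65 = COGS $13,761.65 + ending $2,175.00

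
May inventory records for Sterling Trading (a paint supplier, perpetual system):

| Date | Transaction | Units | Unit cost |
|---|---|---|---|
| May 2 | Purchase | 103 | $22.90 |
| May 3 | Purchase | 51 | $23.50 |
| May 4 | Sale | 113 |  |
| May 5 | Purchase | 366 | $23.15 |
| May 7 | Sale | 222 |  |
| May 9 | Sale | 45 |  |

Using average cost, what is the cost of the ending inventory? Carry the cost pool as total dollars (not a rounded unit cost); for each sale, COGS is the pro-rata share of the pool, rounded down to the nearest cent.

After May 2: 103 on hand, pool $2,358.70 (≈ $22.9000 each)
After May 3: 154 on hand, pool $3,557.20 (≈ $23.0987 each)
May 4, sell 113: 113/154 × $3,557.20 → $2,610.15
After May 5: 407 on hand, pool $9,419.95 (≈ $23.1448 each)
May 7, sell 222: 222/407 × $9,419.95 → $5,138.15
May 9, sell 45: 45/185 × $4,281.80 → $1,041.51
Total COGS = $2,610.15 + $5,138.15 + $1,041.51 = $8,789.81
Ending inventory (cost pool remaining) = $3,240.29

Ending inventory = $3,240.29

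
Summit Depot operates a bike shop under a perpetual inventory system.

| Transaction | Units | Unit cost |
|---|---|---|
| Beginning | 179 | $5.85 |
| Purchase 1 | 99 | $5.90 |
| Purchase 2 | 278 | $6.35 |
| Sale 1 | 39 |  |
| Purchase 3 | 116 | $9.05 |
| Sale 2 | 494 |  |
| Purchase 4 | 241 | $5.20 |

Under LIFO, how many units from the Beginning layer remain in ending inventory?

139

Sale 1 (39) [LIFO — newest first]: 39 @ $6.35 = $247.65
Sale 2 (494) [LIFO — newest first]: 116 @ $9.05 + 239 @ $6.35 + 99 @ $5.90 + 40 @ $5.85 = $3,385.55
Total COGS = $247.65 + $3,385.55 = $3,633.20
Ending inventory: 139 @ $5.85 + 241 @ $5.20 = $2,066.35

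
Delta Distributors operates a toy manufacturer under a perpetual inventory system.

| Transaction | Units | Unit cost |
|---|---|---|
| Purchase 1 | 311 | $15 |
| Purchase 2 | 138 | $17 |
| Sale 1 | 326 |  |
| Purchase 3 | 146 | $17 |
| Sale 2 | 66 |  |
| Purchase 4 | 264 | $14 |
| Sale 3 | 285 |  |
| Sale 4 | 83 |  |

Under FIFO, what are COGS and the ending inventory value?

Sale 1 (326) [FIFO — oldest first]: 311 @ $15 + 15 @ $17 = $4,920
Sale 2 (66) [FIFO — oldest first]: 66 @ $17 = $1,122
Sale 3 (285) [FIFO — oldest first]: 57 @ $17 + 146 @ $17 + 82 @ $14 = $4,599
Sale 4 (83) [FIFO — oldest first]: 83 @ $14 = $1,162
Total COGS = $4,920 + $1,122 + $4,599 + $1,162 = $11,803
Ending inventory: 99 @ $14 = $1,386

COGS = $11,803; ending inventory = $1,386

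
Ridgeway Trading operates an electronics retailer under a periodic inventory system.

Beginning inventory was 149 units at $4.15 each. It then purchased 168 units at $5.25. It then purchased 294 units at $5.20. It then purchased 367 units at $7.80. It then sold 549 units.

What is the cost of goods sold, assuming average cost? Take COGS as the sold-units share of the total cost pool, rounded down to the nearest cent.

COGS = $3,307.33

Sale 1, sell 549: 549/978 × $5,891.75 → $3,307.33
Ending inventory (cost pool remaining) = $2,584.42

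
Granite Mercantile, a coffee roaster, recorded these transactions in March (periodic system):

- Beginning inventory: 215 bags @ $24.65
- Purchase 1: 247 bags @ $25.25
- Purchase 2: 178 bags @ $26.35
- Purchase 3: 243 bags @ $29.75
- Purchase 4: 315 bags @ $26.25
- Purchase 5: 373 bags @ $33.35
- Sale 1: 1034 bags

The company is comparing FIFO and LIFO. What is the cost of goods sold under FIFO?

FIFO COGS: 215 @ $24.65 + 247 @ $25.25 + 178 @ $26.35 + 243 @ $29.75 + 151 @ $26.25 = $27,419.80
LIFO COGS: 373 @ $33.35 + 315 @ $26.25 + 243 @ $29.75 + 103 @ $26.35 = $30,651.60

COGS = $27,419.80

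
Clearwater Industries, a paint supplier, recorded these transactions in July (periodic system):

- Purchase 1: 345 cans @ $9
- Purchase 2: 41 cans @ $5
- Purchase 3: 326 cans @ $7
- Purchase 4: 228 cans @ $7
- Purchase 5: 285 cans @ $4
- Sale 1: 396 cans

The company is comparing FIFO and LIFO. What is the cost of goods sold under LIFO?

COGS = $1,917

FIFO COGS: 345 @ $9 + 41 @ $5 + 10 @ $7 = $3,380
LIFO COGS: 285 @ $4 + 111 @ $7 = $1,917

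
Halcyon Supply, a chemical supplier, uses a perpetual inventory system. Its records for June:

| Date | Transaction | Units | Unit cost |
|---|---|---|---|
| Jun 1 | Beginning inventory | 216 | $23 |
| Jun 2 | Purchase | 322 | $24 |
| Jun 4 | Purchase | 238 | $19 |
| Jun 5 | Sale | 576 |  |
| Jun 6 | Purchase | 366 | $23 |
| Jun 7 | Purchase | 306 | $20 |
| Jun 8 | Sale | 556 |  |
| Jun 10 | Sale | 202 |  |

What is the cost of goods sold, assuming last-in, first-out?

COGS = $29,134

Jun 5, 576 sold [LIFO — newest first]: 238 @ $19 + 322 @ $24 + 16 @ $23 = $12,618
Jun 8, 556 sold [LIFO — newest first]: 306 @ $20 + 250 @ $23 = $11,870
Jun 10, 202 sold [LIFO — newest first]: 116 @ $23 + 86 @ $23 = $4,646
Total COGS = $12,618 + $11,870 + $4,646 = $29,134
Ending inventory: 114 @ $23 = $2,622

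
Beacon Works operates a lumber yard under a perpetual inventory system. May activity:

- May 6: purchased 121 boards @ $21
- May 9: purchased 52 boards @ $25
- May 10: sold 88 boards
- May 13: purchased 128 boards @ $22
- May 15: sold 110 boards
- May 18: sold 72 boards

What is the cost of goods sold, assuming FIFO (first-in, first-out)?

COGS = $5,975

May 10, 88 sold [FIFO — oldest first]: 88 @ $21 = $1,848
May 15, 110 sold [FIFO — oldest first]: 33 @ $21 + 52 @ $25 + 25 @ $22 = $2,543
May 18, 72 sold [FIFO — oldest first]: 72 @ $22 = $1,584
Total COGS = $1,848 + $2,543 + $1,584 = $5,975
Ending inventory: 31 @ $22 = $682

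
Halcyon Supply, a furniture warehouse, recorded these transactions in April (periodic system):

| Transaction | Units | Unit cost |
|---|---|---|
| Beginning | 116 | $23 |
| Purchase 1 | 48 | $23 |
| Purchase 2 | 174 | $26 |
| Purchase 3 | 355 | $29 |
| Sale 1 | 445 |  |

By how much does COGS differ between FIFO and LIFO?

$1,236

FIFO COGS: 116 @ $23 + 48 @ $23 + 174 @ $26 + 107 @ $29 = $11,399
LIFO COGS: 355 @ $29 + 90 @ $26 = $12,635
Difference = |$11,399 − $12,635| = $1,236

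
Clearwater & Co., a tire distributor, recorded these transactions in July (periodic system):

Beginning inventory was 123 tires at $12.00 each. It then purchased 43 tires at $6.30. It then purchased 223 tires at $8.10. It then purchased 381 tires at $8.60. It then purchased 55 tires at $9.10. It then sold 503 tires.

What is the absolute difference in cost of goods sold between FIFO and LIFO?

$213.80

FIFO COGS: 123 @ $12.00 + 43 @ $6.30 + 223 @ $8.10 + 114 @ $8.60 = $4,533.60
LIFO COGS: 55 @ $9.10 + 381 @ $8.60 + 67 @ $8.10 = $4,319.80
Difference = |$4,533.60 − $4,319.80| = $213.80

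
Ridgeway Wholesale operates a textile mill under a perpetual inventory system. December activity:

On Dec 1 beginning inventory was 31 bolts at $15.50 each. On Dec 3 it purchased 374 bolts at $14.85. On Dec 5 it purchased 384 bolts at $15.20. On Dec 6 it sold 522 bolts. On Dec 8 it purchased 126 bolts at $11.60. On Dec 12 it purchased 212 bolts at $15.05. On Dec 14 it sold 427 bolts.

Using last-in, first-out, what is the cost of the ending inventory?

Ending inventory = $2,663.45

Dec 6, 522 sold [LIFO — newest first]: 384 @ $15.20 + 138 @ $14.85 = $7,886.10
Dec 14, 427 sold [LIFO — newest first]: 212 @ $15.05 + 126 @ $11.60 + 89 @ $14.85 = $5,973.85
Total COGS = $7,886.10 + $5,973.85 = $13,859.95
Ending inventory: 31 @ $15.50 + 147 @ $14.85 = $2,663.45
Check: goods available $16,523.40 = COGS $13,859.95 + ending $2,663.45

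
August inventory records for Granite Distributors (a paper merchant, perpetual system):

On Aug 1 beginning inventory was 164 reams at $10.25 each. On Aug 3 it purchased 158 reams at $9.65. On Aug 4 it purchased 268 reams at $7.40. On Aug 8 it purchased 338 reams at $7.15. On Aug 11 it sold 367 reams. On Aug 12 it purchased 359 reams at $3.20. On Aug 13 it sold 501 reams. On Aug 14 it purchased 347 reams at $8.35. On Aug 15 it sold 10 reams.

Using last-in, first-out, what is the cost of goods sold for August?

COGS = $4,914.40

Aug 11, 367 sold [LIFO — newest first]: 338 @ $7.15 + 29 @ $7.40 = $2,631.30
Aug 13, 501 sold [LIFO — newest first]: 359 @ $3.20 + 142 @ $7.40 = $2,199.60
Aug 15, 10 sold [LIFO — newest first]: 10 @ $8.35 = $83.50
Total COGS = $2,631.30 + $2,199.60 + $83.50 = $4,914.40
Ending inventory: 164 @ $10.25 + 158 @ $9.65 + 97 @ $7.40 + 337 @ $8.35 = $6,737.45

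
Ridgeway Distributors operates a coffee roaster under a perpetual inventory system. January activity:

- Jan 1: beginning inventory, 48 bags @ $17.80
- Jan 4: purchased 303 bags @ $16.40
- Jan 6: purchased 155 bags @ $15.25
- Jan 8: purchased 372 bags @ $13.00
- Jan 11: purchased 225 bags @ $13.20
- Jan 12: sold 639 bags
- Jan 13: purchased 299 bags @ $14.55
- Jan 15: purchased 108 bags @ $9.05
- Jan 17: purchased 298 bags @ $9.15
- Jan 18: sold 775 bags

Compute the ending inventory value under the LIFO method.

Jan 12, 639 sold [LIFO — newest first]: 225 @ $13.20 + 372 @ $13.00 + 42 @ $15.25 = $8,446.50
Jan 18, 775 sold [LIFO — newest first]: 298 @ $9.15 + 108 @ $9.05 + 299 @ $14.55 + 70 @ $15.25 = $9,122.05
Total COGS = $8,446.50 + $9,122.05 = $17,568.55
Ending inventory: 48 @ $17.80 + 303 @ $16.40 + 43 @ $15.25 = $6,479.35

Ending inventory = $6,479.35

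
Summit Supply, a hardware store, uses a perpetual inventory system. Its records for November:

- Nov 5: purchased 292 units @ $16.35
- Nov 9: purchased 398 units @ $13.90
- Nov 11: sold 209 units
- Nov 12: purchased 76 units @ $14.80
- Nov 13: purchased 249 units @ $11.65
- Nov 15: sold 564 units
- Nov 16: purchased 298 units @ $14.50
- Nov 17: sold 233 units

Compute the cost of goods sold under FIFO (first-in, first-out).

Nov 11, 209 sold [FIFO — oldest first]: 209 @ $16.35 = $3,417.15
Nov 15, 564 sold [FIFO — oldest first]: 83 @ $16.35 + 398 @ $13.90 + 76 @ $14.80 + 7 @ $11.65 = $8,095.60
Nov 17, 233 sold [FIFO — oldest first]: 233 @ $11.65 = $2,714.45
Total COGS = $3,417.15 + $8,095.60 + $2,714.45 = $14,227.20
Ending inventory: 9 @ $11.65 + 298 @ $14.50 = $4,425.85
Check: goods available $18,653.05 = COGS $14,227.20 + ending $4,425.85

COGS = $14,227.20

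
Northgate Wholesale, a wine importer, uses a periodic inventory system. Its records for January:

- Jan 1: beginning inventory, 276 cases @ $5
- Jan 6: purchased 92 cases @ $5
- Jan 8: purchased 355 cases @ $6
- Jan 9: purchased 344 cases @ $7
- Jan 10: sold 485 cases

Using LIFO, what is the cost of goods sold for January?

Jan 10, 485 sold [LIFO — newest first]: 344 @ $7 + 141 @ $6 = $3,254
Ending inventory: 276 @ $5 + 92 @ $5 + 214 @ $6 = $3,124

COGS = $3,254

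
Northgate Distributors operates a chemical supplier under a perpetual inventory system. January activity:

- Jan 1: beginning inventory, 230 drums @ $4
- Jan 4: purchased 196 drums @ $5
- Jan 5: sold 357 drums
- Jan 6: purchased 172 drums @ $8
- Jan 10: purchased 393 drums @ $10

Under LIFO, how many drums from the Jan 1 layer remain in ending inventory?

69

Jan 5, 357 sold [LIFO — newest first]: 196 @ $5 + 161 @ $4 = $1,624
Ending inventory: 69 @ $4 + 172 @ $8 + 393 @ $10 = $5,582
Check: goods available $7,206 = COGS $1,624 + ending $5,582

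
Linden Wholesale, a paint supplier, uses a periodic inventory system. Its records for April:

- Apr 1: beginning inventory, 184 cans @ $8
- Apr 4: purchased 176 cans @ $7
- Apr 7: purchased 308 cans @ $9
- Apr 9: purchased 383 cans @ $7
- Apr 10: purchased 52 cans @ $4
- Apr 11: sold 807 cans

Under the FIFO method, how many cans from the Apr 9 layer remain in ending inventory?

244

Apr 11, 807 sold [FIFO — oldest first]: 184 @ $8 + 176 @ $7 + 308 @ $9 + 139 @ $7 = $6,449
Ending inventory: 244 @ $7 + 52 @ $4 = $1,916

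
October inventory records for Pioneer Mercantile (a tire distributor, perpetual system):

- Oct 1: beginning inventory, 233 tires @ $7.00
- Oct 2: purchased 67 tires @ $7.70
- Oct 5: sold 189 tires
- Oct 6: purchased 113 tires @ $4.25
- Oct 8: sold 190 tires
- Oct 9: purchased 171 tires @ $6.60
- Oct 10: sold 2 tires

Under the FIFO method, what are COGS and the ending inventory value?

COGS = $2,491.15; ending inventory = $1,264.60

Oct 5, 189 sold [FIFO — oldest first]: 189 @ $7.00 = $1,323.00
Oct 8, 190 sold [FIFO — oldest first]: 44 @ $7.00 + 67 @ $7.70 + 79 @ $4.25 = $1,159.65
Oct 10, 2 sold [FIFO — oldest first]: 2 @ $4.25 = $8.50
Total COGS = $1,323.00 + $1,159.65 + $8.50 = $2,491.15
Ending inventory: 32 @ $4.25 + 171 @ $6.60 = $1,264.60
Check: goods available $3,755.75 = COGS $2,491.15 + ending $1,264.60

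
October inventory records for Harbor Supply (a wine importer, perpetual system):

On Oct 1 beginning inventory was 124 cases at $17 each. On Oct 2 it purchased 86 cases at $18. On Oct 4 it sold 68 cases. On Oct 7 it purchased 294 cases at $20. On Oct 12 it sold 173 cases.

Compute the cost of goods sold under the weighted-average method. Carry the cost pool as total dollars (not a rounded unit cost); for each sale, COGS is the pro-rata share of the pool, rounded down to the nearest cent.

COGS = $4,497.88

After Oct 1: 124 on hand, pool $2,108.00 (≈ $17.0000 each)
After Oct 2: 210 on hand, pool $3,656.00 (≈ $17.4095 each)
Oct 4, sell 68: 68/210 × $3,656.00 → $1,183.84
After Oct 7: 436 on hand, pool $8,352.16 (≈ $19.1563 each)
Oct 12, sell 173: 173/436 × $8,352.16 → $3,314.04
Total COGS = $1,183.84 + $3,314.04 = $4,497.88
Ending inventory (cost pool remaining) = $5,038.12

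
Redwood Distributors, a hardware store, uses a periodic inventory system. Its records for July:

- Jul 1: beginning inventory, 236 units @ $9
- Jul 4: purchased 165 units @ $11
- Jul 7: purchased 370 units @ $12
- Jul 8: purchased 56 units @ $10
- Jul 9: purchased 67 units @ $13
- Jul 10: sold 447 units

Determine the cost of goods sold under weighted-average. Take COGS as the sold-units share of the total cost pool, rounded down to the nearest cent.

COGS = $4,905.00

Jul 10, sell 447: 447/894 × $9,810.00 → $4,905.00
Ending inventory (cost pool remaining) = $4,905.00
Check: goods available $9,810.00 = COGS $4,905.00 + ending $4,905.00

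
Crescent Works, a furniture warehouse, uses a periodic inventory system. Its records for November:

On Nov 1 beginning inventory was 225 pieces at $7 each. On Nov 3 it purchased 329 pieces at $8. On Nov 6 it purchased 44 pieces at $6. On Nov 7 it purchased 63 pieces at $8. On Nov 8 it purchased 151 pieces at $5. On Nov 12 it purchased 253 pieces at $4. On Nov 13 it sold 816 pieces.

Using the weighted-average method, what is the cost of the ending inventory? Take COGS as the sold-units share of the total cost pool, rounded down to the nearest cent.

Nov 13, sell 816: 816/1065 × $6,742.00 → $5,165.70
Ending inventory (cost pool remaining) = $1,576.30

Ending inventory = $1,576.30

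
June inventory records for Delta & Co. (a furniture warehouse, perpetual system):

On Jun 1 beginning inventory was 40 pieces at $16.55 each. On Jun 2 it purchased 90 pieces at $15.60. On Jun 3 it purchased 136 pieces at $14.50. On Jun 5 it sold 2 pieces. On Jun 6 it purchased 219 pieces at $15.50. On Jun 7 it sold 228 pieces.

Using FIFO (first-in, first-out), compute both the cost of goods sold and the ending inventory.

COGS = $3,516.00; ending inventory = $3,916.50

Jun 5, 2 sold [FIFO — oldest first]: 2 @ $16.55 = $33.10
Jun 7, 228 sold [FIFO — oldest first]: 38 @ $16.55 + 90 @ $15.60 + 100 @ $14.50 = $3,482.90
Total COGS = $33.10 + $3,482.90 = $3,516.00
Ending inventory: 36 @ $14.50 + 219 @ $15.50 = $3,916.50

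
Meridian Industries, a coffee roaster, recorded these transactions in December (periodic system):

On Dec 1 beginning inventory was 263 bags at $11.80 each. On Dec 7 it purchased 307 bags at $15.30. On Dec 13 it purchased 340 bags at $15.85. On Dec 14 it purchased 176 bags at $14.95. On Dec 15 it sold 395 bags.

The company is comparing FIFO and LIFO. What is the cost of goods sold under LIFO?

FIFO COGS: 263 @ $11.80 + 132 @ $15.30 = $5,123.00
LIFO COGS: 176 @ $14.95 + 219 @ $15.85 = $6,102.35

COGS = $6,102.35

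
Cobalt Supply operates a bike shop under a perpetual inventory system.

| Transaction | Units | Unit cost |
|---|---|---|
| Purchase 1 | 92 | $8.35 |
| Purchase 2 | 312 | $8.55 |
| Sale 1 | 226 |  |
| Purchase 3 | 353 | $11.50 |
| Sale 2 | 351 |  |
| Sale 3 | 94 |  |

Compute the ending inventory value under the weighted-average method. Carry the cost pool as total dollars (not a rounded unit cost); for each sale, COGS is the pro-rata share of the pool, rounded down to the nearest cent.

After Purchase 1: 92 on hand, pool $768.20 (≈ $8.3500 each)
After Purchase 2: 404 on hand, pool $3,435.80 (≈ $8.5045 each)
Sale 1, sell 226: 226/404 × $3,435.80 → $1,922.00
After Purchase 3: 531 on hand, pool $5,573.30 (≈ $10.4959 each)
Sale 2, sell 351: 351/531 × $5,573.30 → $3,684.04
Sale 3, sell 94: 94/180 × $1,889.26 → $986.61
Total COGS = $1,922.00 + $3,684.04 + $986.61 = $6,592.65
Ending inventory (cost pool remaining) = $902.65

Ending inventory = $902.65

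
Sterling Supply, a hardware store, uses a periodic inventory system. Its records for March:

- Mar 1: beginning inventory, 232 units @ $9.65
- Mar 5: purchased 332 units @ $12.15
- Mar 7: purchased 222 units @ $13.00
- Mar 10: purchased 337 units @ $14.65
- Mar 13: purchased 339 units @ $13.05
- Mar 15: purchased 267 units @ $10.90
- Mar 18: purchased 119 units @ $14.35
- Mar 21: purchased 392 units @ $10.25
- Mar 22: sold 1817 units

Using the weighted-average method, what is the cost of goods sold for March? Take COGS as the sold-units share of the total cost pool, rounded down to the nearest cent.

Mar 22, sell 1817: 1817/2240 × $27,155.55 → $22,027.51
Ending inventory (cost pool remaining) = $5,128.04

COGS = $22,027.51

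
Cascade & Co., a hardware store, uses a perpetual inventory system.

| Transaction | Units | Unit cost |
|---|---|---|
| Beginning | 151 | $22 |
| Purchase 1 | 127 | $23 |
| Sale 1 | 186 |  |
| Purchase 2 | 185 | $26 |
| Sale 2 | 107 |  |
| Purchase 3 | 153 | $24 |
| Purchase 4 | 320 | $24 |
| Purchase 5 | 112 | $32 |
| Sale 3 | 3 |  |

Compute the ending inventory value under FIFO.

Sale 1 (186) [FIFO — oldest first]: 151 @ $22 + 35 @ $23 = $4,127
Sale 2 (107) [FIFO — oldest first]: 92 @ $23 + 15 @ $26 = $2,506
Sale 3 (3) [FIFO — oldest first]: 3 @ $26 = $78
Total COGS = $4,127 + $2,506 + $78 = $6,711
Ending inventory: 167 @ $26 + 153 @ $24 + 320 @ $24 + 112 @ $32 = $19,278

Ending inventory = $19,278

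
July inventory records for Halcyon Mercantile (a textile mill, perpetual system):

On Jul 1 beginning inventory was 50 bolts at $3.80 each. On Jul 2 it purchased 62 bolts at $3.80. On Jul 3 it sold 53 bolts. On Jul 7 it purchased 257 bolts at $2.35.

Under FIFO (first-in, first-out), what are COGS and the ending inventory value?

Jul 3, 53 sold [FIFO — oldest first]: 50 @ $3.80 + 3 @ $3.80 = $201.40
Ending inventory: 59 @ $3.80 + 257 @ $2.35 = $828.15
Check: goods available $1,029.55 = COGS $201.40 + ending $828.15

COGS = $201.40; ending inventory = $828.15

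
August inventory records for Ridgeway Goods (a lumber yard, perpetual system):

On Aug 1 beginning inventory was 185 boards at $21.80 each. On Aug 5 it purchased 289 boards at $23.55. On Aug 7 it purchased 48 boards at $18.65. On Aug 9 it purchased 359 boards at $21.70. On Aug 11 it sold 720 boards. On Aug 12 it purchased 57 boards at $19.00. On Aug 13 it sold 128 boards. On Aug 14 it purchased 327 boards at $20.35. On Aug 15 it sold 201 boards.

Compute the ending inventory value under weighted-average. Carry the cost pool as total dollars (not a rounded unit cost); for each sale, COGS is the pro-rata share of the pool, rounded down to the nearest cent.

After Aug 1: 185 on hand, pool $4,033.00 (≈ $21.8000 each)
After Aug 5: 474 on hand, pool $10,838.95 (≈ $22.8670 each)
After Aug 7: 522 on hand, pool $11,734.15 (≈ $22.4792 each)
After Aug 9: 881 on hand, pool $19,524.45 (≈ $22.1617 each)
Aug 11, sell 720: 720/881 × $19,524.45 → $15,956.41
After Aug 12: 218 on hand, pool $4,651.04 (≈ $21.3350 each)
Aug 13, sell 128: 128/218 × $4,651.04 → $2,730.88
After Aug 14: 417 on hand, pool $8,574.61 (≈ $20.5626 each)
Aug 15, sell 201: 201/417 × $8,574.61 → $4,133.08
Total COGS = $15,956.41 + $2,730.88 + $4,133.08 = $22,820.37
Ending inventory (cost pool remaining) = $4,441.53

Ending inventory = $4,441.53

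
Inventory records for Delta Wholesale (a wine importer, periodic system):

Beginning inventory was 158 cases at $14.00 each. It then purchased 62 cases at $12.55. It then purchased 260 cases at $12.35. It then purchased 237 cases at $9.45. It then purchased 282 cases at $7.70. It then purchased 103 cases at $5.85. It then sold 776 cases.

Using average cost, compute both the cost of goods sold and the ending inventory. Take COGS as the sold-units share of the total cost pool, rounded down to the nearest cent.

Sale 1, sell 776: 776/1102 × $11,214.70 → $7,897.10
Ending inventory (cost pool remaining) = $3,317.60
Check: goods available $11,214.70 = COGS $7,897.10 + ending $3,317.60

COGS = $7,897.10; ending inventory = $3,317.60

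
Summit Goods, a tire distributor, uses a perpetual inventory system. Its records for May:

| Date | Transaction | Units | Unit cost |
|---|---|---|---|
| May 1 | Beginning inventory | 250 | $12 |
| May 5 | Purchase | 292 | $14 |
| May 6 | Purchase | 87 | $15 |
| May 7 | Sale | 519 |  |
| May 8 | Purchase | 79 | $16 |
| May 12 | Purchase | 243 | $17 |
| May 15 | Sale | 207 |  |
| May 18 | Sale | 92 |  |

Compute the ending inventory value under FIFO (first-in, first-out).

Ending inventory = $2,261

May 7, 519 sold [FIFO — oldest first]: 250 @ $12 + 269 @ $14 = $6,766
May 15, 207 sold [FIFO — oldest first]: 23 @ $14 + 87 @ $15 + 79 @ $16 + 18 @ $17 = $3,197
May 18, 92 sold [FIFO — oldest first]: 92 @ $17 = $1,564
Total COGS = $6,766 + $3,197 + $1,564 = $11,527
Ending inventory: 133 @ $17 = $2,261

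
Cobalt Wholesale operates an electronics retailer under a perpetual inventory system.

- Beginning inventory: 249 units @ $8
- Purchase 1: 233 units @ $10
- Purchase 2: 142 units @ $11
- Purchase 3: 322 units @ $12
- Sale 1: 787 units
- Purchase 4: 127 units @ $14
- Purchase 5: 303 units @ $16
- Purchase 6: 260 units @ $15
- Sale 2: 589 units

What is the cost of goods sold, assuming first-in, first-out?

Sale 1 (787) [FIFO — oldest first]: 249 @ $8 + 233 @ $10 + 142 @ $11 + 163 @ $12 = $7,840
Sale 2 (589) [FIFO — oldest first]: 159 @ $12 + 127 @ $14 + 303 @ $16 = $8,534
Total COGS = $7,840 + $8,534 = $16,374
Ending inventory: 260 @ $15 = $3,900
Check: goods available $20,274 = COGS $16,374 + ending $3,900

COGS = $16,374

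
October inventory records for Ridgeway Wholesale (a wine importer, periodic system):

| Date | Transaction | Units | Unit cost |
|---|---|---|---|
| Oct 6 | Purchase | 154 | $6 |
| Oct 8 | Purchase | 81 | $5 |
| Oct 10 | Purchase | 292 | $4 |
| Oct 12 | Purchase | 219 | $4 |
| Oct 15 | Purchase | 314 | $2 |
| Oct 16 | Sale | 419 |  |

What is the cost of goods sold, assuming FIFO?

COGS = $2,065

Oct 16, 419 sold [FIFO — oldest first]: 154 @ $6 + 81 @ $5 + 184 @ $4 = $2,065
Ending inventory: 108 @ $4 + 219 @ $4 + 314 @ $2 = $1,936
Check: goods available $4,001 = COGS $2,065 + ending $1,936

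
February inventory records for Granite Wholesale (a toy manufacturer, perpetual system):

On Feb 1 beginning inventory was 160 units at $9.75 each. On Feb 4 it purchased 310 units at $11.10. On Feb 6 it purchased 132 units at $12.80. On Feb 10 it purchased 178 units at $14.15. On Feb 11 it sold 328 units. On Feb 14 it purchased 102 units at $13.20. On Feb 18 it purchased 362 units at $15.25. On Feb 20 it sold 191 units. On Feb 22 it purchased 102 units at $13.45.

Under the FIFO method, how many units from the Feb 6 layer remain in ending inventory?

Feb 11, 328 sold [FIFO — oldest first]: 160 @ $9.75 + 168 @ $11.10 = $3,424.80
Feb 20, 191 sold [FIFO — oldest first]: 142 @ $11.10 + 49 @ $12.80 = $2,203.40
Total COGS = $3,424.80 + $2,203.40 = $5,628.20
Ending inventory: 83 @ $12.80 + 178 @ $14.15 + 102 @ $13.20 + 362 @ $15.25 + 102 @ $13.45 = $11,819.90

83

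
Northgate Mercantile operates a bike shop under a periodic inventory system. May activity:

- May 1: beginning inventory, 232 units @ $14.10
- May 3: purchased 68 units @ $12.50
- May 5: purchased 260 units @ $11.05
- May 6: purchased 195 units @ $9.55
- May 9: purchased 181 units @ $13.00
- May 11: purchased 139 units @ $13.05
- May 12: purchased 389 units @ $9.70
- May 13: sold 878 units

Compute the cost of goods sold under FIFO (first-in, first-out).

May 13, 878 sold [FIFO — oldest first]: 232 @ $14.10 + 68 @ $12.50 + 260 @ $11.05 + 195 @ $9.55 + 123 @ $13.00 = $10,455.45
Ending inventory: 58 @ $13.00 + 139 @ $13.05 + 389 @ $9.70 = $6,341.25

COGS = $10,455.45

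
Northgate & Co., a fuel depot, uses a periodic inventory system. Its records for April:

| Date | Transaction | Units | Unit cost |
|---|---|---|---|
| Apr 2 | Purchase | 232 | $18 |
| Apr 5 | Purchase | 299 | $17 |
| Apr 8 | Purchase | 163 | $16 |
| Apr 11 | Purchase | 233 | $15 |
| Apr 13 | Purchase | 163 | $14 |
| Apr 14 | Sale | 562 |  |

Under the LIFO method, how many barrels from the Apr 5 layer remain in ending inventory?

Apr 14, 562 sold [LIFO — newest first]: 163 @ $14 + 233 @ $15 + 163 @ $16 + 3 @ $17 = $8,436
Ending inventory: 232 @ $18 + 296 @ $17 = $9,208
Check: goods available $17,644 = COGS $8,436 + ending $9,208

296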